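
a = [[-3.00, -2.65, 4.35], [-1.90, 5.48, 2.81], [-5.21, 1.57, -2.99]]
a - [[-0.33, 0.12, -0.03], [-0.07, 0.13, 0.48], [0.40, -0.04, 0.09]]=[[-2.67, -2.77, 4.38],[-1.83, 5.35, 2.33],[-5.61, 1.61, -3.08]]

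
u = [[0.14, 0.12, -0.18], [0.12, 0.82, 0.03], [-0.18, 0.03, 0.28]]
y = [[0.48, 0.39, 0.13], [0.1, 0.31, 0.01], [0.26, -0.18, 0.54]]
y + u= [[0.62, 0.51, -0.05], [0.22, 1.13, 0.04], [0.08, -0.15, 0.82]]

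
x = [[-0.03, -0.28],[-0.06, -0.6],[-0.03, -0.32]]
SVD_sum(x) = [[-0.03, -0.28], [-0.06, -0.6], [-0.03, -0.32]] + [[-0.0, 0.0], [-0.0, 0.00], [0.0, -0.0]]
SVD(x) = [[-0.38, 0.72],[-0.82, 0.03],[-0.43, -0.69]] @ diag([0.7390480976869475, 0.0028123487166637376]) @ [[0.1,1.00], [-1.0,0.10]]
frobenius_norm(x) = 0.74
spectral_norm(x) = 0.74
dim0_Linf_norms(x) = [0.06, 0.6]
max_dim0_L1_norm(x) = 1.2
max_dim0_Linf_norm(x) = 0.6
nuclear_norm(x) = 0.74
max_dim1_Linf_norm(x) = 0.6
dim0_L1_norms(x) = [0.12, 1.2]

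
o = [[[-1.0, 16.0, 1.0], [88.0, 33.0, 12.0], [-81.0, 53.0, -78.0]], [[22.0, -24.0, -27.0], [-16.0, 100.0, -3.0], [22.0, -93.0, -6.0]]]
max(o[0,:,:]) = 88.0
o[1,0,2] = -27.0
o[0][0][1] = 16.0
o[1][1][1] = 100.0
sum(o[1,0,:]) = -29.0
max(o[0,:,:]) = 88.0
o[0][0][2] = 1.0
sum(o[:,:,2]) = -101.0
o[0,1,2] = 12.0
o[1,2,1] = -93.0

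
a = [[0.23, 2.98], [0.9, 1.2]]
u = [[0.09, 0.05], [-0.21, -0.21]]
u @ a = [[0.07, 0.33], [-0.24, -0.88]]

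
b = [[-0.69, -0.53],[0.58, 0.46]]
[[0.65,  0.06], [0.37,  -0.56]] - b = [[1.34, 0.59],[-0.21, -1.02]]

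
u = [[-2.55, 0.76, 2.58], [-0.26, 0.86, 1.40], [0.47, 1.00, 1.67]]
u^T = [[-2.55,-0.26,0.47], [0.76,0.86,1.0], [2.58,1.40,1.67]]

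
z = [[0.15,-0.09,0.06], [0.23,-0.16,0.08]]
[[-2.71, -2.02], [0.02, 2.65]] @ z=[[-0.87, 0.57, -0.32], [0.61, -0.43, 0.21]]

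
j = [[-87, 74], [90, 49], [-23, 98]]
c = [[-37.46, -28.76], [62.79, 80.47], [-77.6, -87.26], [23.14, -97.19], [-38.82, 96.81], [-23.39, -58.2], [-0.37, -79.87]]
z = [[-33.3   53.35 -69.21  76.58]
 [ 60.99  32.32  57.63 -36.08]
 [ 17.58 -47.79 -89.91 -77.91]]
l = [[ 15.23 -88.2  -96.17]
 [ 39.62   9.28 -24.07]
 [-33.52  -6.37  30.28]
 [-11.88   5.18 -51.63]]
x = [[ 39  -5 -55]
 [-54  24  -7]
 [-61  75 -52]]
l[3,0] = -11.88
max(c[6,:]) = -0.37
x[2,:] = [-61, 75, -52]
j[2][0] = -23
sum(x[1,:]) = -37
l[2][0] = -33.52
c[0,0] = -37.46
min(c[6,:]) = -79.87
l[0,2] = -96.17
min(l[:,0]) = -33.52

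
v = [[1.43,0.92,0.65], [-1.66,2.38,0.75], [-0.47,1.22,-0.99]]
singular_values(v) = [3.19, 1.83, 1.22]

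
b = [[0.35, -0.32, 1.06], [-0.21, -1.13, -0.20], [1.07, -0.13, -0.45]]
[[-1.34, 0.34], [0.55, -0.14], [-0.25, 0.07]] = b @ [[-0.71, 0.18],[-0.16, 0.04],[-1.08, 0.27]]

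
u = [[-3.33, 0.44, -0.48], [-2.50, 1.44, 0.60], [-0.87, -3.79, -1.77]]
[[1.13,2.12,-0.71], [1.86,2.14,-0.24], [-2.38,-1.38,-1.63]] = u @ [[-0.35, -0.57, 0.31], [0.47, 0.50, 0.47], [0.51, -0.01, -0.24]]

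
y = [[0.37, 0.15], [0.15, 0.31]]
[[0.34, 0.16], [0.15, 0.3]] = y@ [[0.9, 0.05],[0.05, 0.94]]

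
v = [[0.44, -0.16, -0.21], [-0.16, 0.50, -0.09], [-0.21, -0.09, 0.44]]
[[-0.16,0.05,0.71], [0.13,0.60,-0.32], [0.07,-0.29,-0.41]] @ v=[[-0.23, -0.01, 0.34], [0.03, 0.31, -0.22], [0.16, -0.12, -0.17]]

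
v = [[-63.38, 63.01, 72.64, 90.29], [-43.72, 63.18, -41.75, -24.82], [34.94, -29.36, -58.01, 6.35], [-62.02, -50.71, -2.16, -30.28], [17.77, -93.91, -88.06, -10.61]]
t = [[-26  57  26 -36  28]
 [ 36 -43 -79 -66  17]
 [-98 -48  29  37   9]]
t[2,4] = 9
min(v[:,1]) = -93.91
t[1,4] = 17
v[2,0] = 34.94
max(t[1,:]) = 36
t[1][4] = 17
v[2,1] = -29.36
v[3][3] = -30.28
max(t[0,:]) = 57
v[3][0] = -62.02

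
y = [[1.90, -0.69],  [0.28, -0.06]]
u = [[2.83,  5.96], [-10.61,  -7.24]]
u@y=[[7.05, -2.31], [-22.19, 7.76]]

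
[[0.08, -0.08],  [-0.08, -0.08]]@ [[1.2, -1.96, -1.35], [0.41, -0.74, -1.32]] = [[0.06, -0.10, -0.00], [-0.13, 0.22, 0.21]]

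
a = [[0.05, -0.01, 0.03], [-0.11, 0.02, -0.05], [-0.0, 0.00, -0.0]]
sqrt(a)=[[(0.19+0.01j), -0.04+0.01j, 0.10-0.05j],[(-0.4+0.06j), 0.08+0.03j, (-0.22-0.27j)],[0j, 0.00+0.00j, 0.00+0.00j]]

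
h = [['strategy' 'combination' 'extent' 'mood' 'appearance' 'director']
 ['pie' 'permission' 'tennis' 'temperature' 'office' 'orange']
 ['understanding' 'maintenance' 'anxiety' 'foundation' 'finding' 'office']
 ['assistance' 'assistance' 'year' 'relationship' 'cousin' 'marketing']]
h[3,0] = 'assistance'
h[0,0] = 'strategy'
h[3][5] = 'marketing'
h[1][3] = 'temperature'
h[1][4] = 'office'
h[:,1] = ['combination', 'permission', 'maintenance', 'assistance']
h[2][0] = 'understanding'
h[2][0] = 'understanding'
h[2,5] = 'office'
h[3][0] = 'assistance'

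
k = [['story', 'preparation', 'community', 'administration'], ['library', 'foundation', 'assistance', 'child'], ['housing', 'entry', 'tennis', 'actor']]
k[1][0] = 'library'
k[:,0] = ['story', 'library', 'housing']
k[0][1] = 'preparation'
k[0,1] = 'preparation'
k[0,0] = 'story'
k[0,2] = 'community'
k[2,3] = 'actor'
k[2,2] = 'tennis'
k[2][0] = 'housing'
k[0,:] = ['story', 'preparation', 'community', 'administration']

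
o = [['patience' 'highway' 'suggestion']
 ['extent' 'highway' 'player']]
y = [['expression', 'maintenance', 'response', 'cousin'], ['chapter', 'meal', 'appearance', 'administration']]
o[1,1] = 'highway'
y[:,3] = ['cousin', 'administration']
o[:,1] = ['highway', 'highway']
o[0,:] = ['patience', 'highway', 'suggestion']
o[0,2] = 'suggestion'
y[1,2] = 'appearance'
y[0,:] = ['expression', 'maintenance', 'response', 'cousin']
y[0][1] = 'maintenance'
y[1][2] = 'appearance'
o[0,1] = 'highway'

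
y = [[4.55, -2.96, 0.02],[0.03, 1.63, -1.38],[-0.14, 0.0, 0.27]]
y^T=[[4.55,0.03,-0.14], [-2.96,1.63,0.0], [0.02,-1.38,0.27]]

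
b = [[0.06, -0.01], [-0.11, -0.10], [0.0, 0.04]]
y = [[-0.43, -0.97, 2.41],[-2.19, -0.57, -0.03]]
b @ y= [[-0.0,  -0.05,  0.14],[0.27,  0.16,  -0.26],[-0.09,  -0.02,  -0.00]]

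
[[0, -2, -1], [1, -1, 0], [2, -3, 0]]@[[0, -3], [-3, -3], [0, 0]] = [[6, 6], [3, 0], [9, 3]]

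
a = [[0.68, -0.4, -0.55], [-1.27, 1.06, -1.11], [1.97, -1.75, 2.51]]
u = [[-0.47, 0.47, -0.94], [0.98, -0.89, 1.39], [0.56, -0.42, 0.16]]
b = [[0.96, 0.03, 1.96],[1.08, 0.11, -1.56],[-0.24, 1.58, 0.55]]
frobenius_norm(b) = 3.35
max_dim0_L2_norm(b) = 2.56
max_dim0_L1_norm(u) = 2.49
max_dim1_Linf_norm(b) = 1.96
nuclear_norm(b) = 5.59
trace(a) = 4.25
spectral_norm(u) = 2.31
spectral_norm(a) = 4.14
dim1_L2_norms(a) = [0.96, 1.99, 3.64]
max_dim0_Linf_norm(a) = 2.51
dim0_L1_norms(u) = [2.01, 1.78, 2.49]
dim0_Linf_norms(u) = [0.98, 0.89, 1.39]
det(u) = 0.00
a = b @ u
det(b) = 5.81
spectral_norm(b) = 2.59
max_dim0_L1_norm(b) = 4.07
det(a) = 0.01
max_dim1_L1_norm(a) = 6.23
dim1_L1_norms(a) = [1.63, 3.44, 6.23]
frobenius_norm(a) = 4.26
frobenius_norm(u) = 2.35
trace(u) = -1.20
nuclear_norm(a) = 5.13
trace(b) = 1.62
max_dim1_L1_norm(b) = 2.95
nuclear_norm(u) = 2.75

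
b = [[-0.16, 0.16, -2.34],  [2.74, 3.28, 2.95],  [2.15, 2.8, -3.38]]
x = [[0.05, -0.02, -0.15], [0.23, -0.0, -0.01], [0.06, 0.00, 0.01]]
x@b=[[-0.39,-0.48,0.33], [-0.06,0.01,-0.50], [0.01,0.04,-0.17]]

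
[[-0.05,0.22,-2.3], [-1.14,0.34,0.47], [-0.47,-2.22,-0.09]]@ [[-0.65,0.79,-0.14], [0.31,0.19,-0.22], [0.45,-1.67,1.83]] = [[-0.93, 3.84, -4.25], [1.06, -1.62, 0.94], [-0.42, -0.64, 0.39]]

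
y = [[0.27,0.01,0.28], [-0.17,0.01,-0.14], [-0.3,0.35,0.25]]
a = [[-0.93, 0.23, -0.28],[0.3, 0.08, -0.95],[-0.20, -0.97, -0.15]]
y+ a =[[-0.66, 0.24, 0.00], [0.13, 0.09, -1.09], [-0.50, -0.62, 0.1]]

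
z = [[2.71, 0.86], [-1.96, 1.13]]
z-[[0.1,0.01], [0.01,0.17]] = [[2.61, 0.85], [-1.97, 0.96]]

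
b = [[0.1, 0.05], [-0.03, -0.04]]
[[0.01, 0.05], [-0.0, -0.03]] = b @ [[0.03, 0.1], [0.10, 0.77]]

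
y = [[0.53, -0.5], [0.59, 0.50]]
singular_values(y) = [0.8, 0.7]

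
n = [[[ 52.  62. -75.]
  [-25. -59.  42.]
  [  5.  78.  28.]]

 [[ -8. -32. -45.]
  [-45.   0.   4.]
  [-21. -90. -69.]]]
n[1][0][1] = -32.0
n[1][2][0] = -21.0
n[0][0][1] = 62.0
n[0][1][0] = -25.0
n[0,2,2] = 28.0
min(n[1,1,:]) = -45.0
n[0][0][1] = 62.0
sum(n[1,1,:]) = -41.0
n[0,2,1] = 78.0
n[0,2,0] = 5.0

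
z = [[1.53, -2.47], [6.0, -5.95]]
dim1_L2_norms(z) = [2.91, 8.45]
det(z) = 5.72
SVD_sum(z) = [[1.97, -2.05],[5.85, -6.09]] + [[-0.44,-0.42], [0.15,0.14]]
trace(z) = -4.42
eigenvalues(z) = [(-2.21+0.91j), (-2.21-0.91j)]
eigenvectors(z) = [[0.52+0.13j, 0.52-0.13j],[0.84+0.00j, 0.84-0.00j]]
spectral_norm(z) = 8.91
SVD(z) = [[-0.32, -0.95], [-0.95, 0.32]] @ diag([8.91251390378105, 0.6414015239375744]) @ [[-0.69, 0.72], [0.72, 0.69]]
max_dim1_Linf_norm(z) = 6.0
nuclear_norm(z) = 9.55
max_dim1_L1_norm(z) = 11.95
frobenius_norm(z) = 8.94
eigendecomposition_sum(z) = [[(0.77+4.99j), (-1.24-2.99j)], [3.00+7.27j, -2.98-4.07j]] + [[(0.77-4.99j), -1.24+2.99j],[(3-7.27j), (-2.98+4.07j)]]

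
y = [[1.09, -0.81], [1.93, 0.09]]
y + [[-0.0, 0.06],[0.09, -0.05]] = [[1.09, -0.75], [2.02, 0.04]]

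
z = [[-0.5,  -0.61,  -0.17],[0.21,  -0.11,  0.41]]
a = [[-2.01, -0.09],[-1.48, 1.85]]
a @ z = [[0.99,  1.24,  0.30], [1.13,  0.70,  1.01]]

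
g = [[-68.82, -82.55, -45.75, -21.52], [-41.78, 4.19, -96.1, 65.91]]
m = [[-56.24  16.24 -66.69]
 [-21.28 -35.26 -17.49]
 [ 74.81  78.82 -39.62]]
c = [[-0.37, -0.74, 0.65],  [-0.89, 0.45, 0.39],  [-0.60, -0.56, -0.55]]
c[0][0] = -0.369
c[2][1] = -0.558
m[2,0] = 74.81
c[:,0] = [-0.369, -0.89, -0.6]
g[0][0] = -68.82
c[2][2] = -0.55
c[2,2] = -0.55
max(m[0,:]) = 16.24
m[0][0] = -56.24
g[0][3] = -21.52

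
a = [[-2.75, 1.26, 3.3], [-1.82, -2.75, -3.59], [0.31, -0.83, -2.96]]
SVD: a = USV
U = [[-0.58, -0.73, 0.36], [0.67, -0.68, -0.31], [0.47, 0.07, 0.88]]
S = [6.43, 3.39, 0.67]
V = [[0.08, -0.46, -0.88], [0.96, 0.26, -0.05], [-0.26, 0.85, -0.46]]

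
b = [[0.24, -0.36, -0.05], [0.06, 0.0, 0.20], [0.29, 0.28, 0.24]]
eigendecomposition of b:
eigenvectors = [[0.09-0.63j,  0.09+0.63j,  -0.42+0.00j], [-0.32+0.11j,  -0.32-0.11j,  -0.60+0.00j], [-0.69+0.00j,  (-0.69-0j),  0.68+0.00j]]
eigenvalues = [(0.33+0.22j), (0.33-0.22j), (-0.19+0j)]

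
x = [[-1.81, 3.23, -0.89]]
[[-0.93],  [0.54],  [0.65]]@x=[[1.68,-3.00,0.83], [-0.98,1.74,-0.48], [-1.18,2.1,-0.58]]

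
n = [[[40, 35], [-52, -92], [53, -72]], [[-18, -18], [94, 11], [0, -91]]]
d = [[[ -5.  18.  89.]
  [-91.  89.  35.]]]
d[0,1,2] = 35.0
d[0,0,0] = -5.0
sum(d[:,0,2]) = 89.0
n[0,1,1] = -92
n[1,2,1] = -91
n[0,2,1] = -72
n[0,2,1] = -72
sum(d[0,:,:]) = 135.0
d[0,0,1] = 18.0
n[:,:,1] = [[35, -92, -72], [-18, 11, -91]]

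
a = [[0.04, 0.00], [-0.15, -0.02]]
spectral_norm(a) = 0.16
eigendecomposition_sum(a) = [[-0.0, -0.0],  [-0.05, -0.02]] + [[0.04, 0.0], [-0.10, 0.0]]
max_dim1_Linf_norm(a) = 0.15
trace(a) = 0.02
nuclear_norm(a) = 0.16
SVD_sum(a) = [[0.04, 0.0], [-0.15, -0.02]] + [[0.0, -0.00], [0.0, -0.00]]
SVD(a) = [[-0.25,0.97],[0.97,0.25]] @ diag([0.15644120185912536, 0.005113742354909782]) @ [[-0.99,-0.12], [0.12,-0.99]]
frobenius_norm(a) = 0.16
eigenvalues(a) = [-0.02, 0.04]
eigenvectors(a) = [[0.0, 0.37], [1.0, -0.93]]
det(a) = -0.00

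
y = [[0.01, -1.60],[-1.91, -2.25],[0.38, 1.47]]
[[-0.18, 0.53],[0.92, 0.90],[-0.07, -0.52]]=y @ [[-0.61, -0.08], [0.11, -0.33]]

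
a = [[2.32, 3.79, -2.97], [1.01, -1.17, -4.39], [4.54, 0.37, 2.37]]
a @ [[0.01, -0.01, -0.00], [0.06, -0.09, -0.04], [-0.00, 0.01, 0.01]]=[[0.25,-0.39,-0.18], [-0.06,0.05,0.00], [0.07,-0.06,0.01]]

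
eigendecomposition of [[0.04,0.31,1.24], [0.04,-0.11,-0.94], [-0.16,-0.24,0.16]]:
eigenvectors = [[-0.71, 0.86, -0.83], [0.64, -0.51, 0.56], [-0.30, 0.08, 0.01]]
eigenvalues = [0.29, -0.02, -0.18]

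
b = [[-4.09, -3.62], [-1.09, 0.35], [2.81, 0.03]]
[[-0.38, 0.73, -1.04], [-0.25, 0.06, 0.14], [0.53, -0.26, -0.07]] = b @ [[0.19, -0.09, -0.03], [-0.11, -0.1, 0.32]]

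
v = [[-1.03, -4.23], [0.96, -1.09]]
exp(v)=[[-0.14, -0.66], [0.15, -0.15]]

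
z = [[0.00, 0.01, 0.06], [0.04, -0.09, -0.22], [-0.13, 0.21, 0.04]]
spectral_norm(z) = 0.31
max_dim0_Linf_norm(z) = 0.22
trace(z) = -0.05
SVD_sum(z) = [[-0.02, 0.03, 0.03], [0.08, -0.15, -0.13], [-0.09, 0.15, 0.13]] + [[0.02, -0.02, 0.03],[-0.04, 0.06, -0.09],[-0.04, 0.06, -0.09]] + [[0.0, 0.0, -0.00],[0.0, 0.0, -0.00],[0.00, 0.0, -0.0]]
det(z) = 0.00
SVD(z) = [[0.14, 0.25, 0.96],[-0.69, -0.67, 0.28],[0.71, -0.70, 0.08]] @ diag([0.3084888209056028, 0.17097597472729295, 0.0013650796031781545]) @ [[-0.39, 0.69, 0.61],[0.37, -0.49, 0.79],[0.84, 0.53, -0.07]]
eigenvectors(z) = [[-0.84+0.00j, -0.01+0.18j, (-0.01-0.18j)], [-0.53+0.00j, 0.22-0.64j, 0.22+0.64j], [(0.07+0j), (-0.71+0j), -0.71-0.00j]]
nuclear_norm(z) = 0.48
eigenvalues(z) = [0j, (-0.03+0.22j), (-0.03-0.22j)]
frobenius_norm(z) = 0.35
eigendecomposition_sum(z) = [[-0j, -0j, 0j], [0.00-0.00j, -0j, 0j], [(-0+0j), -0.00+0.00j, -0.00+0.00j]] + [[-0.00+0.02j, 0.00-0.03j, 0.03-0.00j], [(0.02-0.06j), -0.05+0.09j, -0.11-0.02j], [(-0.06+0j), 0.11+0.01j, 0.02+0.12j]] + [[-0.00-0.02j, 0.00+0.03j, (0.03+0j)], [(0.02+0.06j), (-0.05-0.09j), -0.11+0.02j], [-0.06-0.00j, 0.11-0.01j, 0.02-0.12j]]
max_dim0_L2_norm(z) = 0.23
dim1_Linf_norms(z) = [0.06, 0.22, 0.21]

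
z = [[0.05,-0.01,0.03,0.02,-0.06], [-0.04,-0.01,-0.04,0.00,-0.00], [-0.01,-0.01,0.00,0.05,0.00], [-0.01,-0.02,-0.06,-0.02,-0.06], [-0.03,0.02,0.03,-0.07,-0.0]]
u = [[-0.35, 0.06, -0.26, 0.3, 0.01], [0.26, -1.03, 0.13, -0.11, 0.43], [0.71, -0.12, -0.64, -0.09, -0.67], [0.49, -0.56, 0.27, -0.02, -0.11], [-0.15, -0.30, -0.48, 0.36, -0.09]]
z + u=[[-0.3, 0.05, -0.23, 0.32, -0.05], [0.22, -1.04, 0.09, -0.11, 0.43], [0.7, -0.13, -0.64, -0.04, -0.67], [0.48, -0.58, 0.21, -0.04, -0.17], [-0.18, -0.28, -0.45, 0.29, -0.09]]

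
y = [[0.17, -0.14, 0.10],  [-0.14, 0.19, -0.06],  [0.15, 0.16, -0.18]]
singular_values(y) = [0.36, 0.26, 0.05]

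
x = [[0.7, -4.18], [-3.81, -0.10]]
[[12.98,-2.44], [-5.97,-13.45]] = x@[[1.64, 3.5], [-2.83, 1.17]]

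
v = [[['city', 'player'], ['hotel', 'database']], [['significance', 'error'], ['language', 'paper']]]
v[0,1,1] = 'database'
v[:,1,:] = [['hotel', 'database'], ['language', 'paper']]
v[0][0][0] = 'city'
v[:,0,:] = [['city', 'player'], ['significance', 'error']]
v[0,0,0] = 'city'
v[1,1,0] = 'language'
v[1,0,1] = 'error'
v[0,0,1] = 'player'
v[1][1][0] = 'language'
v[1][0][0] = 'significance'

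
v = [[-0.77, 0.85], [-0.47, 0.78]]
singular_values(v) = [1.46, 0.14]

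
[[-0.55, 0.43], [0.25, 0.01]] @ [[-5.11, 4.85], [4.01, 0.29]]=[[4.53, -2.54], [-1.24, 1.22]]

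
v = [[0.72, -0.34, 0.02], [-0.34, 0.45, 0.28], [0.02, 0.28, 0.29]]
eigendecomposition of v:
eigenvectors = [[-0.76, 0.55, -0.33], [0.6, 0.44, -0.67], [0.22, 0.71, 0.67]]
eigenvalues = [0.98, 0.48, 0.0]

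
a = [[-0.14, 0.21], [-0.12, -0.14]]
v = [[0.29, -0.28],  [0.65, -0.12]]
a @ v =[[0.1, 0.01], [-0.13, 0.05]]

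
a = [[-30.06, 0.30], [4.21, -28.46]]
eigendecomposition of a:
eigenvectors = [[-0.46, -0.14], [0.89, -0.99]]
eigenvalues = [-30.64, -27.88]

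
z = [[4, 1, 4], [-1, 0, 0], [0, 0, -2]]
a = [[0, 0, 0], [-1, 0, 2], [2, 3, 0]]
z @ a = [[7, 12, 2], [0, 0, 0], [-4, -6, 0]]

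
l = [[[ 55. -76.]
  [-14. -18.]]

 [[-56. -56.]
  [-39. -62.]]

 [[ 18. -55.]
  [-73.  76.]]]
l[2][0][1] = -55.0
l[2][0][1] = -55.0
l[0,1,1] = -18.0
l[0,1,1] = -18.0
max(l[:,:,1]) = 76.0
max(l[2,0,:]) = 18.0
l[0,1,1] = -18.0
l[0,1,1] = -18.0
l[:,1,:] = [[-14.0, -18.0], [-39.0, -62.0], [-73.0, 76.0]]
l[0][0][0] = 55.0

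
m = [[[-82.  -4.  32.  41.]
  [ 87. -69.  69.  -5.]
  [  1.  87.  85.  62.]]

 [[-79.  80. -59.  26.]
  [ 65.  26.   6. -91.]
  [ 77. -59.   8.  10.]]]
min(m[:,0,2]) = -59.0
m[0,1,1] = -69.0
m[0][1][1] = -69.0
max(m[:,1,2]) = 69.0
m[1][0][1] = 80.0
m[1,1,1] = 26.0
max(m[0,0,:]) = 41.0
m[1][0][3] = 26.0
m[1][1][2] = 6.0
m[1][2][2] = 8.0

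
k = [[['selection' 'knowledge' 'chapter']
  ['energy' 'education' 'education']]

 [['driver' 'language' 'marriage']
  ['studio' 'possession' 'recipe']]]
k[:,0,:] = [['selection', 'knowledge', 'chapter'], ['driver', 'language', 'marriage']]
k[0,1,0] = 'energy'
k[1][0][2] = 'marriage'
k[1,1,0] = 'studio'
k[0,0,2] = 'chapter'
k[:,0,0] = ['selection', 'driver']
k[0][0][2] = 'chapter'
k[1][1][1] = 'possession'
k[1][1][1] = 'possession'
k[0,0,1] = 'knowledge'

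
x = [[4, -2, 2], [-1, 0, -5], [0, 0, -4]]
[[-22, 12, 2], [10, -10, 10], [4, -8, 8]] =x @ [[-5, 0, 0], [0, -4, -3], [-1, 2, -2]]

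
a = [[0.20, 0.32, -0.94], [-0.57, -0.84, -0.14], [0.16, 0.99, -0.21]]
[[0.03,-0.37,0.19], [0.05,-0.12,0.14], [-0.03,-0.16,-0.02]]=a @ [[-0.01, 0.29, -0.11], [-0.04, -0.12, -0.05], [-0.05, 0.41, -0.24]]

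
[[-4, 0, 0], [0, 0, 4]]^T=[[-4, 0], [0, 0], [0, 4]]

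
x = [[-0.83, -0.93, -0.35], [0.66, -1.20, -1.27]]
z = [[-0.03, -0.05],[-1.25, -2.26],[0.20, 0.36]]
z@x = [[-0.01, 0.09, 0.07], [-0.45, 3.87, 3.31], [0.07, -0.62, -0.53]]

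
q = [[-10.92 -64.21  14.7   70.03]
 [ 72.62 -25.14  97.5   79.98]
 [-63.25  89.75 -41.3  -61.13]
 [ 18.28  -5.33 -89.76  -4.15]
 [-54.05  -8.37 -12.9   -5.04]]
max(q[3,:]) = 18.28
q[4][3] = -5.04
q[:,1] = [-64.21, -25.14, 89.75, -5.33, -8.37]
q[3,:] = [18.28, -5.33, -89.76, -4.15]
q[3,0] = 18.28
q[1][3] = 79.98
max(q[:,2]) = 97.5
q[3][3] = -4.15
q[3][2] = -89.76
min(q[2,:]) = -63.25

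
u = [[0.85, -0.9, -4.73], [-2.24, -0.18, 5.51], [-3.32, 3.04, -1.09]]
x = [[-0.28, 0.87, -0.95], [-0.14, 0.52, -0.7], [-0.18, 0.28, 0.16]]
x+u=[[0.57, -0.03, -5.68], [-2.38, 0.34, 4.81], [-3.50, 3.32, -0.93]]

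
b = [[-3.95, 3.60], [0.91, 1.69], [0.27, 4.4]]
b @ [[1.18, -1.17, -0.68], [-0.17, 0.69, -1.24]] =[[-5.27, 7.11, -1.78],  [0.79, 0.10, -2.71],  [-0.43, 2.72, -5.64]]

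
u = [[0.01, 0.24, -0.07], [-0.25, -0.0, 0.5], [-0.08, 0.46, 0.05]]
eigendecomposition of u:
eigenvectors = [[0.25,0.89,0.46],[0.66,0.11,-0.57],[0.71,0.45,0.68]]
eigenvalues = [0.45, 0.0, -0.39]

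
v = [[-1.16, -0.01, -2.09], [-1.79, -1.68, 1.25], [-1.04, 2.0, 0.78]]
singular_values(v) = [2.79, 2.48, 2.25]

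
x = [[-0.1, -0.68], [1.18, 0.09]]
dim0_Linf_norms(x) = [1.18, 0.68]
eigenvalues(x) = [(-0+0.89j), (-0-0.89j)]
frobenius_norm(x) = 1.37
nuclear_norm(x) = 1.86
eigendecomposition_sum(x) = [[(-0.05+0.45j), -0.34-0.00j],[(0.59+0j), 0.04+0.45j]] + [[-0.05-0.45j, -0.34+0.00j],[(0.59-0j), 0.04-0.45j]]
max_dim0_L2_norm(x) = 1.18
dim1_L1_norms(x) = [0.78, 1.27]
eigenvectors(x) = [[(0.06-0.6j), 0.06+0.60j],  [(-0.8+0j), (-0.8-0j)]]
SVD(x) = [[-0.18, 0.98], [0.98, 0.18]] @ diag([1.1974550231694159, 0.6625718583567627]) @ [[0.98,0.18], [0.18,-0.98]]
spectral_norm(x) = 1.20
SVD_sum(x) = [[-0.22, -0.04], [1.16, 0.21]] + [[0.12, -0.64], [0.02, -0.12]]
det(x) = 0.79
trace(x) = -0.01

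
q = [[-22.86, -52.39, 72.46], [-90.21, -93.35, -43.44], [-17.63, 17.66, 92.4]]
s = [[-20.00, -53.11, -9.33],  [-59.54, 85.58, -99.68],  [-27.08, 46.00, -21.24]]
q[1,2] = -43.44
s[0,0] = -20.0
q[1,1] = -93.35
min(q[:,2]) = -43.44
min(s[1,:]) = -99.68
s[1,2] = -99.68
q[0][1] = -52.39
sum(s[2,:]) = -2.3199999999999967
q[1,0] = -90.21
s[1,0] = -59.54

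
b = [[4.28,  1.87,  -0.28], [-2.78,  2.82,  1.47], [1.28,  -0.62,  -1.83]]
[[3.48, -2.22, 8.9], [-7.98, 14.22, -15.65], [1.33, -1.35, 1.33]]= b @ [[1.64,-2.36,3.78], [-1.74,3.88,-3.43], [1.01,-2.23,3.08]]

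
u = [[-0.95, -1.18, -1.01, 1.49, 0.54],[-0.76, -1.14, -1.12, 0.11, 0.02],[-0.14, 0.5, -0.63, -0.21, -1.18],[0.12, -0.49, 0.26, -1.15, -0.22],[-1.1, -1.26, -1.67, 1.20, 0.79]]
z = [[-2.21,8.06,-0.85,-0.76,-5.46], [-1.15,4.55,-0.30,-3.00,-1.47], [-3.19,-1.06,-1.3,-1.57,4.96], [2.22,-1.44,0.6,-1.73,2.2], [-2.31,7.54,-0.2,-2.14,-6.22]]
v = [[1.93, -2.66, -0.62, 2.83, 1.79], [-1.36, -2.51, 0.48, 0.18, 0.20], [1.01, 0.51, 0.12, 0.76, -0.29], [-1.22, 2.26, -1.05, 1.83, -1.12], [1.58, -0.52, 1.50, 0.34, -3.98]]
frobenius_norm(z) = 17.18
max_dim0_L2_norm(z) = 12.07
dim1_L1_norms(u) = [5.17, 3.15, 2.66, 2.24, 6.02]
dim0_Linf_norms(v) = [1.93, 2.66, 1.5, 2.83, 3.98]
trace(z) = -6.91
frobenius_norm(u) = 4.52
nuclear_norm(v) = 15.96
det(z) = 1.49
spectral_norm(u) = 3.99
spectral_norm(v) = 5.23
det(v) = 55.08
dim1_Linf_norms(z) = [8.06, 4.55, 4.96, 2.22, 7.54]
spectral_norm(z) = 15.65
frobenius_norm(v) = 8.13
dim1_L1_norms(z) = [17.34, 10.47, 12.08, 8.19, 18.41]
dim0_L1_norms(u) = [3.07, 4.57, 4.69, 4.16, 2.75]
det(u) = 0.01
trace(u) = -3.08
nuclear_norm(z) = 26.30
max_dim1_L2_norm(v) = 4.73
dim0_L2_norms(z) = [5.16, 12.07, 1.7, 4.43, 10.01]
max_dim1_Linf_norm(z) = 8.06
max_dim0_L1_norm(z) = 22.65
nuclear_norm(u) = 7.33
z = u @ v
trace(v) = -2.61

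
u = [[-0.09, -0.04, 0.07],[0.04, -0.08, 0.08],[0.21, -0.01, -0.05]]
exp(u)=[[0.92, -0.04, 0.06], [0.04, 0.92, 0.08], [0.20, -0.01, 0.96]]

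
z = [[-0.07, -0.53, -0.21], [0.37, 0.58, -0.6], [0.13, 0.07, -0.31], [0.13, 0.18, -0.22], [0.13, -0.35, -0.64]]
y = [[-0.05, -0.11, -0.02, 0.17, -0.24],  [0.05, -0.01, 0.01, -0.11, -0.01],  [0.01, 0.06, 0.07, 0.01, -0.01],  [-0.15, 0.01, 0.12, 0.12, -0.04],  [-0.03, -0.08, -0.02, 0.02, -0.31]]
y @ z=[[-0.05, 0.08, 0.20],[-0.02, -0.05, 0.02],[0.03, 0.04, -0.06],[0.04, 0.13, -0.01],[-0.07, 0.08, 0.25]]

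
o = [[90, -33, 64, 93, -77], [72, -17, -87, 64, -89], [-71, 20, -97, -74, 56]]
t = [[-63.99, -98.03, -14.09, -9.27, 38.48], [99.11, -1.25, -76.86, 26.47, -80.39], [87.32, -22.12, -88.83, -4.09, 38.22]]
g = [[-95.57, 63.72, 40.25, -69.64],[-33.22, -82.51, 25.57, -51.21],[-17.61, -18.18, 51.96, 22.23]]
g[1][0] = -33.22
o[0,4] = -77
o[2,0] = -71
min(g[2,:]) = -18.18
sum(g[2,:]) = 38.400000000000006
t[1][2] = -76.86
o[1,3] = 64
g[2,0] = -17.61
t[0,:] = [-63.99, -98.03, -14.09, -9.27, 38.48]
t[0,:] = [-63.99, -98.03, -14.09, -9.27, 38.48]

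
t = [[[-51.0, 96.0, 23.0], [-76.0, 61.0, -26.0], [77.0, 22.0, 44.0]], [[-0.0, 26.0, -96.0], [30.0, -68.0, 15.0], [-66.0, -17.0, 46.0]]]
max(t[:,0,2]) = 23.0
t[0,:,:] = [[-51.0, 96.0, 23.0], [-76.0, 61.0, -26.0], [77.0, 22.0, 44.0]]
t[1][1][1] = -68.0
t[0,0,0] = -51.0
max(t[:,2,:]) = 77.0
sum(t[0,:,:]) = 170.0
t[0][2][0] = 77.0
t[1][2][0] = -66.0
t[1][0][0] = -0.0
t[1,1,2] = 15.0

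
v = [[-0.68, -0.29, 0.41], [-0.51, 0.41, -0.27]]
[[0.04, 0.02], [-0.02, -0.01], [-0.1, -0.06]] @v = [[-0.04, -0.00, 0.01], [0.02, 0.00, -0.01], [0.1, 0.00, -0.02]]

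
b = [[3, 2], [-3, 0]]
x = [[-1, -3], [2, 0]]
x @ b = [[6, -2], [6, 4]]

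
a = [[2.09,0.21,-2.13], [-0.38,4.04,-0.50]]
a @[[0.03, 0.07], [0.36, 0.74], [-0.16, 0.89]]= [[0.48, -1.59], [1.52, 2.52]]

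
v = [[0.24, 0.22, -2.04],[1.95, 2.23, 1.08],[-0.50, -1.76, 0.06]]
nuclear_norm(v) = 6.35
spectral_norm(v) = 3.55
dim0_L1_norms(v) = [2.69, 4.21, 3.18]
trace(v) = 2.53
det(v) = 5.07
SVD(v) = [[-0.10, 0.95, -0.29], [0.88, -0.05, -0.46], [-0.46, -0.3, -0.84]] @ diag([3.5463953746667856, 2.1290128902203977, 0.6715533931247913]) @ [[0.54, 0.78, 0.32], [0.13, 0.29, -0.95], [-0.83, 0.56, 0.06]]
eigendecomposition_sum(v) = [[(0.92-0j), 1.14+0.00j, (-0.24+0j)], [1.29-0.00j, (1.6+0j), -0.34+0.00j], [-1.01+0.00j, -1.24-0.00j, (0.26-0j)]] + [[-0.34+0.42j, (-0.46-0.32j), (-0.9-0.02j)], [0.33-0.29j, 0.32+0.32j, 0.71+0.15j], [0.25+0.27j, (-0.26+0.28j), (-0.1+0.61j)]] + [[-0.34-0.42j, (-0.46+0.32j), (-0.9+0.02j)], [(0.33+0.29j), (0.32-0.32j), (0.71-0.15j)], [0.25-0.27j, -0.26-0.28j, -0.10-0.61j]]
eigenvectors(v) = [[(0.49+0j),-0.69+0.00j,(-0.69-0j)], [0.69+0.00j,0.54+0.10j,0.54-0.10j], [-0.54+0.00j,(-0.06+0.46j),-0.06-0.46j]]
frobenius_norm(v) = 4.19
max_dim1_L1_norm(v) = 5.26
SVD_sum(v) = [[-0.19,  -0.27,  -0.11], [1.71,  2.44,  1.00], [-0.88,  -1.26,  -0.51]] + [[0.27, 0.6, -1.92], [-0.01, -0.03, 0.1], [-0.08, -0.19, 0.61]] + [[0.16, -0.11, -0.01], [0.26, -0.17, -0.02], [0.47, -0.31, -0.03]]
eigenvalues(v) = [(2.78+0j), (-0.12+1.35j), (-0.12-1.35j)]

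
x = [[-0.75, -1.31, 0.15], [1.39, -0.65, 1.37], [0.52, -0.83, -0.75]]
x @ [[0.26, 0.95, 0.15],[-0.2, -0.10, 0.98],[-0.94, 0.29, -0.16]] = [[-0.07,-0.54,-1.42], [-0.8,1.78,-0.65], [1.01,0.36,-0.62]]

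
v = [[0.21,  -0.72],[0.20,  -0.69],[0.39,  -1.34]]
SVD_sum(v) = [[0.21, -0.72], [0.20, -0.69], [0.39, -1.34]] + [[0.0, 0.00],[-0.00, -0.0],[0.00, 0.0]]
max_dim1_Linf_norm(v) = 1.34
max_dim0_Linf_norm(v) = 1.34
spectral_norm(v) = 1.74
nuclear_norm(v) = 1.74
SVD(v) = [[-0.43, 0.55], [-0.41, -0.82], [-0.8, 0.13]] @ diag([1.7396261706357805, 0.000886814011018454]) @ [[-0.28, 0.96], [0.96, 0.28]]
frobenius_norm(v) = 1.74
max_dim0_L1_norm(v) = 2.75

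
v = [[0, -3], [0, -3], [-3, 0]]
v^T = [[0, 0, -3], [-3, -3, 0]]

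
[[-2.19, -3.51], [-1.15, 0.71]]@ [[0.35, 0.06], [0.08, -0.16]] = [[-1.05, 0.43], [-0.35, -0.18]]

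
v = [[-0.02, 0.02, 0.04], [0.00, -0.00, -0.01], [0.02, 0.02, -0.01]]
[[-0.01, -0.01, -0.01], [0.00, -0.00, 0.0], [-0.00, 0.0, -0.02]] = v@[[-0.04, 0.32, -0.29], [-0.28, -0.08, -0.77], [-0.19, 0.04, -0.08]]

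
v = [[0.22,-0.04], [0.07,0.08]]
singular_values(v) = [0.23, 0.09]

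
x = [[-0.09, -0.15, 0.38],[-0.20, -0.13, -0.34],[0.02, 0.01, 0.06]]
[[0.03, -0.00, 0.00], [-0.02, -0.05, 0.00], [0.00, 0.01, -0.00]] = x@ [[0.06, 0.09, -0.01], [-0.06, 0.08, 0.0], [0.06, 0.05, -0.00]]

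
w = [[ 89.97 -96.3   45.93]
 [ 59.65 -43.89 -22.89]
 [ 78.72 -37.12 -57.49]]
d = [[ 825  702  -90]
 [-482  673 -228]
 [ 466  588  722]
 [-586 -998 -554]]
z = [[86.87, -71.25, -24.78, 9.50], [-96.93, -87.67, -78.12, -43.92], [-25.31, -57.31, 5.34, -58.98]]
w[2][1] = -37.12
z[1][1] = -87.67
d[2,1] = 588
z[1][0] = -96.93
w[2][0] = 78.72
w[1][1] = -43.89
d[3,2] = -554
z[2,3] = -58.98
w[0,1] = -96.3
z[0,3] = 9.5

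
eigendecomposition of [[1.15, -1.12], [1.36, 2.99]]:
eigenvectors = [[0.50-0.45j, (0.5+0.45j)],[(-0.74+0j), -0.74-0.00j]]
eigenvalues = [(2.07+0.82j), (2.07-0.82j)]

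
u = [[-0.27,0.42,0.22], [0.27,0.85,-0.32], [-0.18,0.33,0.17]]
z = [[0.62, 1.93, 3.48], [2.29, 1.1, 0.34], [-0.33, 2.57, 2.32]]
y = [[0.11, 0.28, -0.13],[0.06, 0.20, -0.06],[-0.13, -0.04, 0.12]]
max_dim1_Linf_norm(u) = 0.85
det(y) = -0.00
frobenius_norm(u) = 1.17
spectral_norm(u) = 1.02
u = z @ y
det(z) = 12.31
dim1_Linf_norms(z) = [3.48, 2.29, 2.57]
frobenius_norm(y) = 0.43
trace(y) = 0.43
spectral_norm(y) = 0.41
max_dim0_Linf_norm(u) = 0.85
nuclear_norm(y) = 0.55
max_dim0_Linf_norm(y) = 0.28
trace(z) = 4.04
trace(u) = 0.75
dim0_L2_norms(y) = [0.18, 0.35, 0.19]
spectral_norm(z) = 5.34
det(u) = -0.01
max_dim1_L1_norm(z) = 6.03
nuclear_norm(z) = 8.65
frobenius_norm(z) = 5.91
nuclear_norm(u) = 1.61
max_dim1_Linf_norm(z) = 3.48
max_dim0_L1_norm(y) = 0.52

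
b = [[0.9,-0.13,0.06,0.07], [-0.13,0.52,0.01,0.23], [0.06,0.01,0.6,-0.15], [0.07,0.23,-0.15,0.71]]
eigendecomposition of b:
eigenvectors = [[-0.25,-0.84,0.48,0.02],[-0.72,0.39,0.3,0.5],[0.34,-0.25,-0.28,0.86],[0.56,0.28,0.77,0.11]]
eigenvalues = [0.29, 0.96, 0.9, 0.59]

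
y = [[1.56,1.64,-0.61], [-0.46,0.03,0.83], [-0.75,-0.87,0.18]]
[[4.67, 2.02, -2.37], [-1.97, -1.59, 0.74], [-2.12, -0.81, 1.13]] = y @[[-1.43, 2.26, -1.49], [2.99, -1.15, -0.0], [-3.28, -0.62, 0.07]]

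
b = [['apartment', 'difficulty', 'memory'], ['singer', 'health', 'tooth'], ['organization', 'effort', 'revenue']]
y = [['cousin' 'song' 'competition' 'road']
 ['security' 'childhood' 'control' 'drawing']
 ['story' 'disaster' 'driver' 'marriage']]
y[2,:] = ['story', 'disaster', 'driver', 'marriage']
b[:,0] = ['apartment', 'singer', 'organization']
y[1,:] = ['security', 'childhood', 'control', 'drawing']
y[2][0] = 'story'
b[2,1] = 'effort'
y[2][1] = 'disaster'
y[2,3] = 'marriage'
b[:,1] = ['difficulty', 'health', 'effort']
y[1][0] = 'security'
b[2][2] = 'revenue'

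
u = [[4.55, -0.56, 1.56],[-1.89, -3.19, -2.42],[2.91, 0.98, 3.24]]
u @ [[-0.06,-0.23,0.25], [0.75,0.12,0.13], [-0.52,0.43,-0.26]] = [[-1.5, -0.44, 0.66], [-1.02, -0.99, -0.26], [-1.12, 0.84, 0.01]]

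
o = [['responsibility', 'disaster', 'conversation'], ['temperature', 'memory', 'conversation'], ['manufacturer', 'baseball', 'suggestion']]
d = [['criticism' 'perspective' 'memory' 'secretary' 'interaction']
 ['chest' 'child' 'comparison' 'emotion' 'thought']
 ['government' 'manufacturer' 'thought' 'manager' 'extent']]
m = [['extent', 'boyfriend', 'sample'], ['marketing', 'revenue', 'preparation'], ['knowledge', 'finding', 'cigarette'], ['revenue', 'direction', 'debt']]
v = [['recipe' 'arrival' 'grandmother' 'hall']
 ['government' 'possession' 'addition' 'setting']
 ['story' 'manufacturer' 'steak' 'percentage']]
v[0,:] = ['recipe', 'arrival', 'grandmother', 'hall']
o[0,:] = ['responsibility', 'disaster', 'conversation']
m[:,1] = ['boyfriend', 'revenue', 'finding', 'direction']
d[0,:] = ['criticism', 'perspective', 'memory', 'secretary', 'interaction']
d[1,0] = 'chest'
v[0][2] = 'grandmother'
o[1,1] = 'memory'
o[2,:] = ['manufacturer', 'baseball', 'suggestion']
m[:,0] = ['extent', 'marketing', 'knowledge', 'revenue']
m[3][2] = 'debt'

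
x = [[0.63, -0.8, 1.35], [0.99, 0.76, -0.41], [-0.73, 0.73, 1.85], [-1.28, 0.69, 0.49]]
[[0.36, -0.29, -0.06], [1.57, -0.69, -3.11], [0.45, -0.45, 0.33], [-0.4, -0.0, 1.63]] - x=[[-0.27, 0.51, -1.41], [0.58, -1.45, -2.70], [1.18, -1.18, -1.52], [0.88, -0.69, 1.14]]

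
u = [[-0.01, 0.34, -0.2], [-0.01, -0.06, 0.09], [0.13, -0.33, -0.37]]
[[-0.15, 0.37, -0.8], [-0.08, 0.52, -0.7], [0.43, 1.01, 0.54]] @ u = [[-0.11, 0.19, 0.36], [-0.10, 0.17, 0.32], [0.06, -0.09, -0.19]]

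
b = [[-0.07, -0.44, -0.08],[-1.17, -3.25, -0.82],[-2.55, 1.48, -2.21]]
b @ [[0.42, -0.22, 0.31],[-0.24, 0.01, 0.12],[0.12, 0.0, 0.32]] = [[0.07,0.01,-0.10], [0.19,0.22,-1.02], [-1.69,0.58,-1.32]]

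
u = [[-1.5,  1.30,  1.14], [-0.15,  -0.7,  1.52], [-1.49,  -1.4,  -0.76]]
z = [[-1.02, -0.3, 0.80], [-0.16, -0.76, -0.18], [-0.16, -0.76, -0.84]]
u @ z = [[1.14, -1.40, -2.39],[0.02, -0.58, -1.27],[1.87, 2.09, -0.30]]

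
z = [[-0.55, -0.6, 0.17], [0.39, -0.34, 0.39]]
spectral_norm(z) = 0.84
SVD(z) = [[-0.98, -0.19], [-0.19, 0.98]] @ diag([0.8381033141617906, 0.639361270950175]) @ [[0.55, 0.78, -0.29], [0.77, -0.34, 0.55]]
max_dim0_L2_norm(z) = 0.69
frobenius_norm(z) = 1.05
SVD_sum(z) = [[-0.46, -0.64, 0.24], [-0.09, -0.13, 0.05]] + [[-0.09, 0.04, -0.07], [0.48, -0.21, 0.34]]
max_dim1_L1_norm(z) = 1.32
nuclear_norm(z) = 1.48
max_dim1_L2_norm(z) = 0.83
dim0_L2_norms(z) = [0.67, 0.69, 0.43]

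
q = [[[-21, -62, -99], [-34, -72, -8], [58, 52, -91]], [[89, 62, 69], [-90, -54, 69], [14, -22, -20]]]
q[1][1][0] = -90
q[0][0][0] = -21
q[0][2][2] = -91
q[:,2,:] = [[58, 52, -91], [14, -22, -20]]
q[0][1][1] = -72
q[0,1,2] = -8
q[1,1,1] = -54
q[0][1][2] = -8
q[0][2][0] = 58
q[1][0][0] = 89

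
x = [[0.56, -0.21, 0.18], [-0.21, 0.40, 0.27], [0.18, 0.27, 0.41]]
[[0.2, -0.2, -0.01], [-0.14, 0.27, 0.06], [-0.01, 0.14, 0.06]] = x @ [[0.30,-0.17,-0.04], [-0.17,0.56,0.05], [-0.04,0.05,0.13]]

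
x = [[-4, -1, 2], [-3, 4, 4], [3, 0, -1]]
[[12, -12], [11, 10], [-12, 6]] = x@[[-5, 2], [2, 4], [-3, 0]]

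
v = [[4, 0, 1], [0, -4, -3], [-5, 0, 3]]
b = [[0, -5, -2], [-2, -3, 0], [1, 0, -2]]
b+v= [[4, -5, -1], [-2, -7, -3], [-4, 0, 1]]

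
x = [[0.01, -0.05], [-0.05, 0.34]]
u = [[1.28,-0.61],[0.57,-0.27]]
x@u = [[-0.02, 0.01], [0.13, -0.06]]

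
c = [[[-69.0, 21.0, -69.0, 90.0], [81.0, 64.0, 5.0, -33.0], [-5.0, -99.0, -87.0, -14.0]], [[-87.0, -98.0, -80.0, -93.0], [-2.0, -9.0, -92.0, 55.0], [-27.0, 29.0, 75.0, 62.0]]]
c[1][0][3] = -93.0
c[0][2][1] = -99.0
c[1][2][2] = 75.0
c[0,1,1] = 64.0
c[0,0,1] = 21.0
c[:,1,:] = [[81.0, 64.0, 5.0, -33.0], [-2.0, -9.0, -92.0, 55.0]]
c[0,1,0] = 81.0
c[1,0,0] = -87.0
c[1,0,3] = -93.0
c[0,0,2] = -69.0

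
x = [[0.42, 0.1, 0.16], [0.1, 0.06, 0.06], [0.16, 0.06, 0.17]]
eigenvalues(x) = [0.53, 0.09, 0.03]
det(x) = 0.00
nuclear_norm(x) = 0.65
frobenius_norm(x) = 0.54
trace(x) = 0.65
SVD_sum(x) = [[0.4, 0.11, 0.20], [0.11, 0.03, 0.05], [0.20, 0.05, 0.1]] + [[0.02,  -0.01,  -0.04], [-0.01,  0.0,  0.01], [-0.04,  0.01,  0.07]] + [[0.0,-0.0,0.0], [-0.0,0.03,-0.01], [0.00,-0.01,0.0]]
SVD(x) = [[-0.87, 0.47, 0.15], [-0.24, -0.15, -0.96], [-0.43, -0.87, 0.24]] @ diag([0.5269604312842723, 0.09348332707310136, 0.029556241642626394]) @ [[-0.87,-0.24,-0.43], [0.47,-0.15,-0.87], [0.15,-0.96,0.24]]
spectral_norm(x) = 0.53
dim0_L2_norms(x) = [0.46, 0.13, 0.24]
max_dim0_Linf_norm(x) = 0.42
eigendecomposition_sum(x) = [[0.4, 0.11, 0.2], [0.11, 0.03, 0.05], [0.2, 0.05, 0.10]] + [[0.02,-0.01,-0.04], [-0.01,0.00,0.01], [-0.04,0.01,0.07]] + [[0.00, -0.00, 0.0], [-0.0, 0.03, -0.01], [0.00, -0.01, 0.0]]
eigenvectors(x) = [[0.87, 0.47, 0.15], [0.24, -0.15, -0.96], [0.43, -0.87, 0.24]]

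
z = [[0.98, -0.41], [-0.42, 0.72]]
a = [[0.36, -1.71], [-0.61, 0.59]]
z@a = [[0.60, -1.92], [-0.59, 1.14]]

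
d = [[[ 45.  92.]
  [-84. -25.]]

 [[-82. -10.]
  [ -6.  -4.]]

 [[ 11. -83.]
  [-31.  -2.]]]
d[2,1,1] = -2.0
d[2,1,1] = -2.0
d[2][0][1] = -83.0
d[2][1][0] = -31.0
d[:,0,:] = [[45.0, 92.0], [-82.0, -10.0], [11.0, -83.0]]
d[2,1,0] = -31.0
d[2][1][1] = -2.0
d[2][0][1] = -83.0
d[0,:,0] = [45.0, -84.0]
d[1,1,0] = -6.0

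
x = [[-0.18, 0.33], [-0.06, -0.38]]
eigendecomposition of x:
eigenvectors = [[(0.92+0j), 0.92-0.00j], [-0.28+0.28j, -0.28-0.28j]]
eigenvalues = [(-0.28+0.1j), (-0.28-0.1j)]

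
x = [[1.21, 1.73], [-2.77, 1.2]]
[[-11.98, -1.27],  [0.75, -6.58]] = x@ [[-2.51, 1.58], [-5.17, -1.84]]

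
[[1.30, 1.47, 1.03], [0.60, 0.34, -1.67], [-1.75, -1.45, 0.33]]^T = [[1.30,0.60,-1.75], [1.47,0.34,-1.45], [1.03,-1.67,0.33]]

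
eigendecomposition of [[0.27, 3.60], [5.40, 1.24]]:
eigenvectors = [[-0.67, -0.59], [0.74, -0.81]]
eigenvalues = [-3.68, 5.19]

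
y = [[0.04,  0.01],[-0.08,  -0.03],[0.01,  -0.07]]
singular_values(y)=[0.1, 0.07]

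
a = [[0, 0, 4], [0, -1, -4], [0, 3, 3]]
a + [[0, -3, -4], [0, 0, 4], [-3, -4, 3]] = [[0, -3, 0], [0, -1, 0], [-3, -1, 6]]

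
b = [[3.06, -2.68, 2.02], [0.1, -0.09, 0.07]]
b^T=[[3.06, 0.10], [-2.68, -0.09], [2.02, 0.07]]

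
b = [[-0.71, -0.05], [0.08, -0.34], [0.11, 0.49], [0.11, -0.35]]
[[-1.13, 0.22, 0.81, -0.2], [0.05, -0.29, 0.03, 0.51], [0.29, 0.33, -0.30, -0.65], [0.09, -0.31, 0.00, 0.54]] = b @[[1.58, -0.36, -1.11, 0.38], [0.23, 0.76, -0.36, -1.41]]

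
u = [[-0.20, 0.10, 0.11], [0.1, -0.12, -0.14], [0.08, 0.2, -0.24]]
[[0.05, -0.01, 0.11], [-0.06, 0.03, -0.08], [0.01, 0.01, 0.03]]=u@ [[-0.02,-0.12,-0.36], [0.25,-0.15,0.32], [0.18,-0.2,0.01]]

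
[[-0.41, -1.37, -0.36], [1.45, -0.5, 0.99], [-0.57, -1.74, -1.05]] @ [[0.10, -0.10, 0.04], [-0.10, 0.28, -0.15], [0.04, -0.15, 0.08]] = [[0.08, -0.29, 0.16], [0.23, -0.43, 0.21], [0.08, -0.27, 0.15]]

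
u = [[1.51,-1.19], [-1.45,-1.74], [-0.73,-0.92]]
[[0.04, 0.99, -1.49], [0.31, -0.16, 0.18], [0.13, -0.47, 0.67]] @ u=[[-0.29,-0.40], [0.57,-0.26], [0.39,0.05]]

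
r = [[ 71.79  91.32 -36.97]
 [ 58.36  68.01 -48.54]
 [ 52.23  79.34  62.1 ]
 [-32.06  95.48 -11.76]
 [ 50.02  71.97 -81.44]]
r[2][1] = 79.34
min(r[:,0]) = -32.06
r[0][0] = 71.79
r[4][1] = 71.97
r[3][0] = -32.06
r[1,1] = 68.01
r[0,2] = -36.97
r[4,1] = 71.97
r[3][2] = -11.76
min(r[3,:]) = -32.06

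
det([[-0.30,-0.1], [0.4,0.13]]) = 0.001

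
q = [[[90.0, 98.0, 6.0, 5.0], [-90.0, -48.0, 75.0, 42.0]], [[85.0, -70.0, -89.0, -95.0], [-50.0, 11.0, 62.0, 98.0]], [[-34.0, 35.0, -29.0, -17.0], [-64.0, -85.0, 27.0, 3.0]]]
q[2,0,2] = -29.0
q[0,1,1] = -48.0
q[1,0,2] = -89.0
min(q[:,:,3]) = -95.0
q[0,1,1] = -48.0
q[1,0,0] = 85.0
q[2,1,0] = -64.0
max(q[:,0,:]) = 98.0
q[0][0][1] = 98.0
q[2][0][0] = -34.0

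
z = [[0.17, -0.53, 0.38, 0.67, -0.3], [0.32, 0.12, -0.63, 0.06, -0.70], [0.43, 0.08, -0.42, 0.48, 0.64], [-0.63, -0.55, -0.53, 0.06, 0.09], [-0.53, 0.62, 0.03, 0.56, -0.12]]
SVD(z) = [[-0.02, 0.36, 0.62, 0.4, -0.57], [0.68, 0.56, -0.30, 0.30, 0.22], [-0.66, 0.57, -0.48, 0.02, -0.13], [0.33, -0.09, -0.38, -0.40, -0.76], [0.06, 0.47, 0.39, -0.77, 0.18]] @ diag([1.0090357269020174, 1.0013447886578308, 0.9982627410079606, 0.9953150179087168, 0.9931138057160234]) @ [[-0.31, -0.10, -0.32, -0.23, -0.86],[0.29, 0.26, -0.39, 0.81, -0.2],[-0.17, 0.04, 0.84, 0.36, -0.36],[0.84, -0.43, 0.14, -0.15, -0.26],[0.31, 0.85, 0.11, -0.37, -0.16]]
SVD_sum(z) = [[0.00, 0.00, 0.00, 0.0, 0.01], [-0.21, -0.07, -0.22, -0.16, -0.59], [0.2, 0.07, 0.21, 0.15, 0.57], [-0.1, -0.03, -0.11, -0.08, -0.28], [-0.02, -0.01, -0.02, -0.01, -0.05]] + [[0.11, 0.1, -0.14, 0.29, -0.07], [0.16, 0.15, -0.22, 0.45, -0.11], [0.17, 0.15, -0.22, 0.46, -0.12], [-0.03, -0.02, 0.04, -0.07, 0.02], [0.14, 0.12, -0.19, 0.38, -0.1]] + [[-0.1,0.03,0.52,0.22,-0.22],  [0.05,-0.01,-0.26,-0.11,0.11],  [0.08,-0.02,-0.40,-0.17,0.17],  [0.06,-0.02,-0.32,-0.14,0.14],  [-0.06,0.02,0.33,0.14,-0.14]] + [[0.34,-0.17,0.06,-0.06,-0.10], [0.25,-0.13,0.04,-0.05,-0.08], [0.02,-0.01,0.00,-0.0,-0.01], [-0.33,0.17,-0.06,0.06,0.10], [-0.64,0.33,-0.11,0.12,0.20]] + [[-0.17, -0.48, -0.06, 0.21, 0.09], [0.07, 0.19, 0.02, -0.08, -0.03], [-0.04, -0.11, -0.01, 0.05, 0.02], [-0.23, -0.65, -0.08, 0.28, 0.12], [0.06, 0.15, 0.02, -0.07, -0.03]]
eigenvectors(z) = [[0.41+0.00j, (0.58+0j), 0.58-0.00j, (-0.17+0.23j), (-0.17-0.23j)], [-0.16+0.00j, -0.20-0.41j, -0.20+0.41j, -0.25+0.47j, (-0.25-0.47j)], [(-0.69+0j), 0.20+0.22j, 0.20-0.22j, (0.28+0.31j), 0.28-0.31j], [-0.22+0.00j, -0.08+0.41j, -0.08-0.41j, -0.54+0.00j, -0.54-0.00j], [(0.53+0j), -0.29+0.33j, -0.29-0.33j, 0.19+0.36j, 0.19-0.36j]]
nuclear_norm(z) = 5.00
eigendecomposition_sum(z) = [[-0.17+0.00j, 0.07-0.00j, 0.28+0.00j, 0.09+0.00j, -0.22+0.00j], [0.07-0.00j, (-0.03+0j), (-0.11-0j), -0.04-0.00j, (0.09-0j)], [0.28-0.00j, -0.11+0.00j, (-0.47-0j), -0.15-0.00j, (0.37-0j)], [0.09-0.00j, -0.04+0.00j, (-0.15-0j), (-0.05-0j), 0.12-0.00j], [(-0.22+0j), 0.09-0.00j, (0.36+0j), 0.12+0.00j, -0.28+0.00j]] + [[0.18+0.28j,  (-0.26+0.03j),  (0.17+0.03j),  (0.18-0.17j),  (0.07-0.24j)], [(0.13-0.23j),  0.11+0.17j,  (-0.04-0.13j),  (-0.18-0.07j),  -0.20+0.04j], [(-0.04+0.17j),  (-0.1-0.09j),  0.05+0.07j,  (0.13+0.01j),  (0.12-0.06j)], [-0.22+0.10j,  (0.01-0.19j),  -0.04+0.12j,  0.10+0.15j,  (0.16+0.08j)], [(-0.25-0.03j),  (0.11-0.16j),  (-0.1+0.08j),  0.01+0.19j,  (0.1+0.16j)]] + [[(0.18-0.28j),  -0.26-0.03j,  (0.17-0.03j),  (0.18+0.17j),  (0.07+0.24j)], [(0.13+0.23j),  (0.11-0.17j),  (-0.04+0.13j),  -0.18+0.07j,  (-0.2-0.04j)], [-0.04-0.17j,  -0.10+0.09j,  0.05-0.07j,  0.13-0.01j,  (0.12+0.06j)], [-0.22-0.10j,  (0.01+0.19j),  -0.04-0.12j,  0.10-0.15j,  (0.16-0.08j)], [-0.25+0.03j,  (0.11+0.16j),  -0.10-0.08j,  (0.01-0.19j),  0.10-0.16j]] + [[(-0.01+0.08j), (-0.04+0.14j), -0.12+0.01j, 0.11+0.11j, -0.11+0.04j],[(-0+0.15j), -0.04+0.28j, (-0.22+0.04j), 0.23+0.17j, (-0.2+0.1j)],[(0.11+0.04j), 0.20+0.10j, -0.02+0.18j, (0.19-0.13j), (0.02+0.17j)],[(-0.14+0.07j), (-0.27+0.1j), -0.15-0.18j, -0.04+0.29j, (-0.18-0.13j)],[(0.1+0.07j), (0.16+0.14j), (-0.07+0.16j), 0.21-0.07j, -0.02+0.16j]] + [[-0.01-0.08j, (-0.04-0.14j), (-0.12-0.01j), 0.11-0.11j, -0.11-0.04j],[-0.00-0.15j, -0.04-0.28j, (-0.22-0.04j), (0.23-0.17j), (-0.2-0.1j)],[(0.11-0.04j), 0.20-0.10j, -0.02-0.18j, (0.19+0.13j), 0.02-0.17j],[-0.14-0.07j, (-0.27-0.1j), -0.15+0.18j, (-0.04-0.29j), (-0.18+0.13j)],[0.10-0.07j, (0.16-0.14j), -0.07-0.16j, (0.21+0.07j), -0.02-0.16j]]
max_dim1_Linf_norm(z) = 0.7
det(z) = -1.00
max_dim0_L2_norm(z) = 1.01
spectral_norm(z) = 1.01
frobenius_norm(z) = 2.23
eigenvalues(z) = [(-1+0j), (0.55+0.83j), (0.55-0.83j), (-0.15+0.99j), (-0.15-0.99j)]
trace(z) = -0.19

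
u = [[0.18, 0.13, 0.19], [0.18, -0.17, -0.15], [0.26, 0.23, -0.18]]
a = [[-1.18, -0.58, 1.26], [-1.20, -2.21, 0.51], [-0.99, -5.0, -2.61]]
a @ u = [[0.01, 0.24, -0.36],[-0.48, 0.34, 0.01],[-1.76, 0.12, 1.03]]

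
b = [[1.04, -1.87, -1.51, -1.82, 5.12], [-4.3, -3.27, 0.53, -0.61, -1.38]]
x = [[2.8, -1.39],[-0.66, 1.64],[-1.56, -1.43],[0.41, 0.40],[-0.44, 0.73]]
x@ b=[[8.89, -0.69, -4.96, -4.25, 16.25], [-7.74, -4.13, 1.87, 0.20, -5.64], [4.53, 7.59, 1.60, 3.71, -6.01], [-1.29, -2.07, -0.41, -0.99, 1.55], [-3.60, -1.56, 1.05, 0.36, -3.26]]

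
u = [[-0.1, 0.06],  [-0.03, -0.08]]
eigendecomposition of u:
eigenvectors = [[0.82+0.00j,(0.82-0j)], [(0.14+0.56j),0.14-0.56j]]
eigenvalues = [(-0.09+0.04j), (-0.09-0.04j)]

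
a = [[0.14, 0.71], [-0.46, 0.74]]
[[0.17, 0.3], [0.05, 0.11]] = a @ [[0.21,0.34], [0.20,0.36]]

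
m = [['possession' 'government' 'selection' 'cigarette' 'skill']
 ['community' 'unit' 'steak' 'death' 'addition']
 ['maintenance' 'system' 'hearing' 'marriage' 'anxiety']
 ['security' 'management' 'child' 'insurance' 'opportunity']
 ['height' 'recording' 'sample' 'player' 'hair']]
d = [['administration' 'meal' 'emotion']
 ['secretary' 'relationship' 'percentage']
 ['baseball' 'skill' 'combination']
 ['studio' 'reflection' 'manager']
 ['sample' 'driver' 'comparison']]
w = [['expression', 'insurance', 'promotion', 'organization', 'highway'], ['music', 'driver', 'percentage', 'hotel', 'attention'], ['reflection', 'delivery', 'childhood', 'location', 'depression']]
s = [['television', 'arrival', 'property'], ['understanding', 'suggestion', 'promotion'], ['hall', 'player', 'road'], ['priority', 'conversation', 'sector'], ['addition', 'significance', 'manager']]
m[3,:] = ['security', 'management', 'child', 'insurance', 'opportunity']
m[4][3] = 'player'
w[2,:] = ['reflection', 'delivery', 'childhood', 'location', 'depression']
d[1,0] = 'secretary'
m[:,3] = ['cigarette', 'death', 'marriage', 'insurance', 'player']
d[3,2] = 'manager'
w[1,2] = 'percentage'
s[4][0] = 'addition'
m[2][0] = 'maintenance'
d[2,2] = 'combination'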